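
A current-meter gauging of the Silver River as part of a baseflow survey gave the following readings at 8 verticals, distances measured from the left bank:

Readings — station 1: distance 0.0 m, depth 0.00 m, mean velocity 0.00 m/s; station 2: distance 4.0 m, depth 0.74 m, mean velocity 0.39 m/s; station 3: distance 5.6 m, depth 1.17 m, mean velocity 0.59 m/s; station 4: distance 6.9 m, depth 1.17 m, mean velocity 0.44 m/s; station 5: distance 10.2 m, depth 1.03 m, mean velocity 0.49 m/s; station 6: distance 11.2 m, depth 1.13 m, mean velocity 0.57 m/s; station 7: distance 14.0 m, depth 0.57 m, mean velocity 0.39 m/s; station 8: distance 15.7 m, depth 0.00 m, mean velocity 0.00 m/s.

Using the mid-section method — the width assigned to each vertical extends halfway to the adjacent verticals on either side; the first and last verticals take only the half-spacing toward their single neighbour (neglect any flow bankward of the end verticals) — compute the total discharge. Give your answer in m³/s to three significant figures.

w_2 = (5.6 − 0.0)/2 = 2.8 m; q_2 = 0.39 × 0.74 × 2.8 = 0.8081 m³/s
w_3 = (6.9 − 4.0)/2 = 1.45 m; q_3 = 0.59 × 1.17 × 1.45 = 1.001 m³/s
w_4 = (10.2 − 5.6)/2 = 2.3 m; q_4 = 0.44 × 1.17 × 2.3 = 1.184 m³/s
w_5 = (11.2 − 6.9)/2 = 2.15 m; q_5 = 0.49 × 1.03 × 2.15 = 1.085 m³/s
w_6 = (14.0 − 10.2)/2 = 1.9 m; q_6 = 0.57 × 1.13 × 1.9 = 1.224 m³/s
w_7 = (15.7 − 11.2)/2 = 2.25 m; q_7 = 0.39 × 0.57 × 2.25 = 0.5002 m³/s
Stations 1, 8 contribute zero (depth or velocity is 0).
Q = Σ qᵢ = 5.802 m³/s

5.80 m³/s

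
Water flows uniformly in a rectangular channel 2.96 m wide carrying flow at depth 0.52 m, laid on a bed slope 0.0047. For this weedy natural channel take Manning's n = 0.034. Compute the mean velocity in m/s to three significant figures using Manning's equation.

1.07 m/s

A = b·y = 2.96 × 0.52 = 1.539 m²
P = b + 2y = 2.96 + 2×0.52 = 4.000 m
R = A/P = 1.539/4.000 = 0.3848 m
Q = (1/n)·A·R^(2/3)·S^(1/2) = (1/0.034) × 1.539 × 0.3848^(2/3) × 0.0047^(1/2) = 1.642 m³/s
V = Q/A = 1.642/1.539 = 1.067 m/s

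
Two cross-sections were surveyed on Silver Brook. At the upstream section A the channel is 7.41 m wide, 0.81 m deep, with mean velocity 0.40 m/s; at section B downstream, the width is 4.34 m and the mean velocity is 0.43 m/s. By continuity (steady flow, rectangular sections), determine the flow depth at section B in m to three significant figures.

Q = A₁V₁ = (7.41×0.81) × 0.40 = 2.401 m³/s
d₂ = Q/(b₂ V₂) = 2.401/(4.34×0.43) = 1.286 m

1.29 m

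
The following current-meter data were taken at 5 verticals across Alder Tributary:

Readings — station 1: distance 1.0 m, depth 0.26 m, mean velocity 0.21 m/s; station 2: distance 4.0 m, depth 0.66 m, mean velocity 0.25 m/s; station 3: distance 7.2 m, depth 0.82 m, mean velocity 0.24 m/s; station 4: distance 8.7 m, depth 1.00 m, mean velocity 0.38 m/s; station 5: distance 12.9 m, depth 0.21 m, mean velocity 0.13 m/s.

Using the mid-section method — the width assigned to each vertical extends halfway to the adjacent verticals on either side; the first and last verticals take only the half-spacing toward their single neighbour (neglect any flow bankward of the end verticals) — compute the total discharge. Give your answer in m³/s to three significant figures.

2.20 m³/s

w_1 = (4.0 − 1.0)/2 = 1.5 m; q_1 = 0.21 × 0.26 × 1.5 = 0.08190 m³/s
w_2 = (7.2 − 1.0)/2 = 3.1 m; q_2 = 0.25 × 0.66 × 3.1 = 0.5115 m³/s
w_3 = (8.7 − 4.0)/2 = 2.35 m; q_3 = 0.24 × 0.82 × 2.35 = 0.4625 m³/s
w_4 = (12.9 − 7.2)/2 = 2.85 m; q_4 = 0.38 × 1.00 × 2.85 = 1.083 m³/s
w_5 = (12.9 − 8.7)/2 = 2.1 m; q_5 = 0.13 × 0.21 × 2.1 = 0.05733 m³/s
Q = Σ qᵢ = 2.196 m³/s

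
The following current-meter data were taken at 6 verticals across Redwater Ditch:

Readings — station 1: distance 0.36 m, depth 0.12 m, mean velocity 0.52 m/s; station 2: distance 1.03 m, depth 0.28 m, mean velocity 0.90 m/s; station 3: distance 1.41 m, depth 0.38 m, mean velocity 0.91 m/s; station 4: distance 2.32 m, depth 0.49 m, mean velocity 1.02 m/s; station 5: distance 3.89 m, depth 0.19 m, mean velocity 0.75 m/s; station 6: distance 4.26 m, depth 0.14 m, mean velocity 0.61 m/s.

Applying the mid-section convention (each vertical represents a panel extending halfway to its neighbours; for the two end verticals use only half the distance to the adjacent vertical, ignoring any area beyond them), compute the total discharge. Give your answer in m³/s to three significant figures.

w_1 = (1.03 − 0.36)/2 = 0.335 m; q_1 = 0.52 × 0.12 × 0.335 = 0.02090 m³/s
w_2 = (1.41 − 0.36)/2 = 0.525 m; q_2 = 0.90 × 0.28 × 0.525 = 0.1323 m³/s
w_3 = (2.32 − 1.03)/2 = 0.645 m; q_3 = 0.91 × 0.38 × 0.645 = 0.2230 m³/s
w_4 = (3.89 − 1.41)/2 = 1.24 m; q_4 = 1.02 × 0.49 × 1.24 = 0.6198 m³/s
w_5 = (4.26 − 2.32)/2 = 0.97 m; q_5 = 0.75 × 0.19 × 0.97 = 0.1382 m³/s
w_6 = (4.26 − 3.89)/2 = 0.185 m; q_6 = 0.61 × 0.14 × 0.185 = 0.01580 m³/s
Q = Σ qᵢ = 1.150 m³/s

1.15 m³/s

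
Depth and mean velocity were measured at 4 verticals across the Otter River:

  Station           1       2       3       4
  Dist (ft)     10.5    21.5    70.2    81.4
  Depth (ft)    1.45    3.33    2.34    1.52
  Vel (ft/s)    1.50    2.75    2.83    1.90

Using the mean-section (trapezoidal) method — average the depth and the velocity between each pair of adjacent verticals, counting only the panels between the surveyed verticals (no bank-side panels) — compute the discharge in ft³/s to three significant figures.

492 ft³/s

Panel 1-2: Δb = 11 ft, d̄ = (1.45+3.33)/2 = 2.39, v̄ = (1.50+2.75)/2 = 2.125 → q = 11×2.39×2.125 = 55.87 ft³/s
Panel 2-3: Δb = 48.7 ft, d̄ = (3.33+2.34)/2 = 2.835, v̄ = (2.75+2.83)/2 = 2.79 → q = 48.7×2.835×2.79 = 385.2 ft³/s
Panel 3-4: Δb = 11.2 ft, d̄ = (2.34+1.52)/2 = 1.93, v̄ = (2.83+1.90)/2 = 2.365 → q = 11.2×1.93×2.365 = 51.12 ft³/s
Q = Σ q = 492.2 ft³/s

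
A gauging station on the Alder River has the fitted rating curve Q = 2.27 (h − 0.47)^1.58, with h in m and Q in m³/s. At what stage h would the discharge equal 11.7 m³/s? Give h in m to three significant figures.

h − h₀ = (Q/C)^(1/b) = (11.7/2.27)^(1/1.58) = 2.823 m
h = 0.47 + 2.823 = 3.293 m

3.29 m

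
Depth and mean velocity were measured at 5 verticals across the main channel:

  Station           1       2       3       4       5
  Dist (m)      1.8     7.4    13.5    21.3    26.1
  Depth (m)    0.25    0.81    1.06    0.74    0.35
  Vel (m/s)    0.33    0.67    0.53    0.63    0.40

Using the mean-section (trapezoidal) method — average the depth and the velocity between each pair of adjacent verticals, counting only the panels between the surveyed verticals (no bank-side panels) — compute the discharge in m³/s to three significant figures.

Panel 1-2: Δb = 5.6 m, d̄ = (0.25+0.81)/2 = 0.53, v̄ = (0.33+0.67)/2 = 0.5 → q = 5.6×0.53×0.5 = 1.484 m³/s
Panel 2-3: Δb = 6.1 m, d̄ = (0.81+1.06)/2 = 0.935, v̄ = (0.67+0.53)/2 = 0.6 → q = 6.1×0.935×0.6 = 3.422 m³/s
Panel 3-4: Δb = 7.8 m, d̄ = (1.06+0.74)/2 = 0.9, v̄ = (0.53+0.63)/2 = 0.58 → q = 7.8×0.9×0.58 = 4.072 m³/s
Panel 4-5: Δb = 4.8 m, d̄ = (0.74+0.35)/2 = 0.545, v̄ = (0.63+0.40)/2 = 0.515 → q = 4.8×0.545×0.515 = 1.347 m³/s
Q = Σ q = 10.32 m³/s

10.3 m³/s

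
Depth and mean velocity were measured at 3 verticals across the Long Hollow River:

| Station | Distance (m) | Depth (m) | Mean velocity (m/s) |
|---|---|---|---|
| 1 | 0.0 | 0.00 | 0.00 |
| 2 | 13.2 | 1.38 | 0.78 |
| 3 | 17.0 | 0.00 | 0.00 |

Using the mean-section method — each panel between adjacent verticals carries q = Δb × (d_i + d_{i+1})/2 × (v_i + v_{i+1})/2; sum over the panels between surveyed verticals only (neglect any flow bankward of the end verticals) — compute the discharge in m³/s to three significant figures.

4.57 m³/s

Panel 1-2: Δb = 13.2 m, d̄ = (0.00+1.38)/2 = 0.69, v̄ = (0.00+0.78)/2 = 0.39 → q = 13.2×0.69×0.39 = 3.552 m³/s
Panel 2-3: Δb = 3.8 m, d̄ = (1.38+0.00)/2 = 0.69, v̄ = (0.78+0.00)/2 = 0.39 → q = 3.8×0.69×0.39 = 1.023 m³/s
Q = Σ q = 4.575 m³/s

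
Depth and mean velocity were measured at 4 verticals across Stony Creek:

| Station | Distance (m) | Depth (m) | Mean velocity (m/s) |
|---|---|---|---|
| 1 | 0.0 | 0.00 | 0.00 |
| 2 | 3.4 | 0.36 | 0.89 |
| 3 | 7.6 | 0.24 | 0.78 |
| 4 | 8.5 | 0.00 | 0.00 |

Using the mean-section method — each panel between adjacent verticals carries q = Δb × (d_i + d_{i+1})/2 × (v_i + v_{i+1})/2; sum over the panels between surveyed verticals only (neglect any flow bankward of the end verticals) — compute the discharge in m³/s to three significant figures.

Panel 1-2: Δb = 3.4 m, d̄ = (0.00+0.36)/2 = 0.18, v̄ = (0.00+0.89)/2 = 0.445 → q = 3.4×0.18×0.445 = 0.2723 m³/s
Panel 2-3: Δb = 4.2 m, d̄ = (0.36+0.24)/2 = 0.3, v̄ = (0.89+0.78)/2 = 0.835 → q = 4.2×0.3×0.835 = 1.052 m³/s
Panel 3-4: Δb = 0.9 m, d̄ = (0.24+0.00)/2 = 0.12, v̄ = (0.78+0.00)/2 = 0.39 → q = 0.9×0.12×0.39 = 0.04212 m³/s
Q = Σ q = 1.367 m³/s

1.37 m³/s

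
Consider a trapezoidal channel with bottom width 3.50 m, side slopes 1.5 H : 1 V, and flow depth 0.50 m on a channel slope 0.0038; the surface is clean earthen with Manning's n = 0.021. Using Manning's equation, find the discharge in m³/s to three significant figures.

A = (b + z·y)·y = (3.50 + 1.5×0.50)×0.50 = 2.125 m²
P = b + 2y√(1+z²) = 3.50 + 2×0.50×√(1+1.5²) = 5.303 m
R = A/P = 2.125/5.303 = 0.4007 m
Q = (1/n)·A·R^(2/3)·S^(1/2) = (1/0.021) × 2.125 × 0.4007^(2/3) × 0.0038^(1/2) = 3.391 m³/s

3.39 m³/s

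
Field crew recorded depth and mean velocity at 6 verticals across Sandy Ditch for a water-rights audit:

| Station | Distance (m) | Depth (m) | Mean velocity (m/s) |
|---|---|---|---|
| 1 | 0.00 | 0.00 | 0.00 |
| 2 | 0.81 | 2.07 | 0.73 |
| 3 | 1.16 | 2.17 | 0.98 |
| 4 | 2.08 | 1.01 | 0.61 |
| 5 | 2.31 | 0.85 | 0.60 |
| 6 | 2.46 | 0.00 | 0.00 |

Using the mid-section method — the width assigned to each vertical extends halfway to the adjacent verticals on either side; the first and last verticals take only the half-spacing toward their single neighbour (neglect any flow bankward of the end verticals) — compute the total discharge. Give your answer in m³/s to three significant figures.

2.68 m³/s

w_2 = (1.16 − 0.00)/2 = 0.58 m; q_2 = 0.73 × 2.07 × 0.58 = 0.8764 m³/s
w_3 = (2.08 − 0.81)/2 = 0.635 m; q_3 = 0.98 × 2.17 × 0.635 = 1.350 m³/s
w_4 = (2.31 − 1.16)/2 = 0.575 m; q_4 = 0.61 × 1.01 × 0.575 = 0.3543 m³/s
w_5 = (2.46 − 2.08)/2 = 0.19 m; q_5 = 0.60 × 0.85 × 0.19 = 0.09690 m³/s
Stations 1, 6 contribute zero (depth or velocity is 0).
Q = Σ qᵢ = 2.678 m³/s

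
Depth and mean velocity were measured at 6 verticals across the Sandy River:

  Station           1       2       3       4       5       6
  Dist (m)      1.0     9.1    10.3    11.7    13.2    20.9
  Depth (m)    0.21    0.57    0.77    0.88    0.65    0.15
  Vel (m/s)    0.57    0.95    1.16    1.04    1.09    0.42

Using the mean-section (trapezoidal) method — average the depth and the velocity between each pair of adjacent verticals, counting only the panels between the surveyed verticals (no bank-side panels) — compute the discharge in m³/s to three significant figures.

8.07 m³/s

Panel 1-2: Δb = 8.1 m, d̄ = (0.21+0.57)/2 = 0.39, v̄ = (0.57+0.95)/2 = 0.76 → q = 8.1×0.39×0.76 = 2.401 m³/s
Panel 2-3: Δb = 1.2 m, d̄ = (0.57+0.77)/2 = 0.67, v̄ = (0.95+1.16)/2 = 1.055 → q = 1.2×0.67×1.055 = 0.8482 m³/s
Panel 3-4: Δb = 1.4 m, d̄ = (0.77+0.88)/2 = 0.825, v̄ = (1.16+1.04)/2 = 1.1 → q = 1.4×0.825×1.1 = 1.271 m³/s
Panel 4-5: Δb = 1.5 m, d̄ = (0.88+0.65)/2 = 0.765, v̄ = (1.04+1.09)/2 = 1.065 → q = 1.5×0.765×1.065 = 1.222 m³/s
Panel 5-6: Δb = 7.7 m, d̄ = (0.65+0.15)/2 = 0.4, v̄ = (1.09+0.42)/2 = 0.755 → q = 7.7×0.4×0.755 = 2.325 m³/s
Q = Σ q = 8.067 m³/s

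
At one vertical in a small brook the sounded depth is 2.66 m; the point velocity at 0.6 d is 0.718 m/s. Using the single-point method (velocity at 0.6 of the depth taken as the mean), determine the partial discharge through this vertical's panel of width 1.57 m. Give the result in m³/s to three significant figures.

v̄ = v₀.₆ = 0.718 m/s
q = v̄ × d × w = 0.7180 × 2.66 × 1.57 = 2.999 m³/s

3.00 m³/s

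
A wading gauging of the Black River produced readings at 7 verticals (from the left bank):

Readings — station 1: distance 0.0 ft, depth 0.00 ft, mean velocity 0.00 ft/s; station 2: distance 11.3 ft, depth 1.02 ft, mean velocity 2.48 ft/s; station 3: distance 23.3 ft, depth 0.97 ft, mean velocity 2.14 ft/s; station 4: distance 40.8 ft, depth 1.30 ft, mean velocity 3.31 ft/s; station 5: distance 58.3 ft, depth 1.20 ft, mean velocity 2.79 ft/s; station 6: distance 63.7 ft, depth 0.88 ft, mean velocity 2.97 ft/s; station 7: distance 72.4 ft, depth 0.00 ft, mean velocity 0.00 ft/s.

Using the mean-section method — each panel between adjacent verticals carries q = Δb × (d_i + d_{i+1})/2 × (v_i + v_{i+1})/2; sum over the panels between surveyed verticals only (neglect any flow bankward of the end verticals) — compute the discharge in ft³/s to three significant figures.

Panel 1-2: Δb = 11.3 ft, d̄ = (0.00+1.02)/2 = 0.51, v̄ = (0.00+2.48)/2 = 1.24 → q = 11.3×0.51×1.24 = 7.146 ft³/s
Panel 2-3: Δb = 12 ft, d̄ = (1.02+0.97)/2 = 0.995, v̄ = (2.48+2.14)/2 = 2.31 → q = 12×0.995×2.31 = 27.58 ft³/s
Panel 3-4: Δb = 17.5 ft, d̄ = (0.97+1.30)/2 = 1.135, v̄ = (2.14+3.31)/2 = 2.725 → q = 17.5×1.135×2.725 = 54.13 ft³/s
Panel 4-5: Δb = 17.5 ft, d̄ = (1.30+1.20)/2 = 1.25, v̄ = (3.31+2.79)/2 = 3.05 → q = 17.5×1.25×3.05 = 66.72 ft³/s
Panel 5-6: Δb = 5.4 ft, d̄ = (1.20+0.88)/2 = 1.04, v̄ = (2.79+2.97)/2 = 2.88 → q = 5.4×1.04×2.88 = 16.17 ft³/s
Panel 6-7: Δb = 8.7 ft, d̄ = (0.88+0.00)/2 = 0.44, v̄ = (2.97+0.00)/2 = 1.485 → q = 8.7×0.44×1.485 = 5.685 ft³/s
Q = Σ q = 177.4 ft³/s

177 ft³/s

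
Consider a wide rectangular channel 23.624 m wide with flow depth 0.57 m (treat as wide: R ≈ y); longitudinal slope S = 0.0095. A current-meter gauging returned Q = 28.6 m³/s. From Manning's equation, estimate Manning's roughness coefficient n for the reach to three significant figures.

A = b·y = 23.624 × 0.57 = 13.47 m²
Wide channel: R ≈ y = 0.57 m
n = (1/Q)·A·R^(2/3)·S^(1/2) = (1/28.6) × 13.47 × 0.6875 × 0.09747 = 0.03155

0.0315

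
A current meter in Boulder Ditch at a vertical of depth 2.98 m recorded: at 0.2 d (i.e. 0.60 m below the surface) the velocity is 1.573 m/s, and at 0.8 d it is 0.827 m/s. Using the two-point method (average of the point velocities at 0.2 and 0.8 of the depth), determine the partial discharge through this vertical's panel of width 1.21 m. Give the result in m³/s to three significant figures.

4.33 m³/s

v̄ = (1.573 + 0.827) / 2 = 1.200 m/s
q = v̄ × d × w = 1.200 × 2.98 × 1.21 = 4.327 m³/s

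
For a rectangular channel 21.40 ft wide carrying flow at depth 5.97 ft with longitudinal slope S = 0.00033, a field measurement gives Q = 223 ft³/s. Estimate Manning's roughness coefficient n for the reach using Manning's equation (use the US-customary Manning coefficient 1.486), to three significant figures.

A = b·y = 21.40 × 5.97 = 127.8 ft²
P = b + 2y = 21.40 + 2×5.97 = 33.34 ft
R = A/P = 127.8/33.34 = 3.832 ft
n = (1.486/Q)·A·R^(2/3)·S^(1/2) = (1.486/223) × 127.8 × 2.449 × 0.01817 = 0.03787

0.0379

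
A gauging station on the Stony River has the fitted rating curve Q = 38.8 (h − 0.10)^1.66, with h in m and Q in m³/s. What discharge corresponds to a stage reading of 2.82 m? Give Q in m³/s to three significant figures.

204 m³/s

Q = 38.8 × (2.82 − 0.10)^1.66 = 38.8 × 2.72^1.66 = 204.3 m³/s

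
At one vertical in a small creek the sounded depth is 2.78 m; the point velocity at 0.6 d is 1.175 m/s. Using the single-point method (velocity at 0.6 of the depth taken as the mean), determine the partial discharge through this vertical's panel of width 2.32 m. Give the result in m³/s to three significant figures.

v̄ = v₀.₆ = 1.175 m/s
q = v̄ × d × w = 1.175 × 2.78 × 2.32 = 7.578 m³/s

7.58 m³/s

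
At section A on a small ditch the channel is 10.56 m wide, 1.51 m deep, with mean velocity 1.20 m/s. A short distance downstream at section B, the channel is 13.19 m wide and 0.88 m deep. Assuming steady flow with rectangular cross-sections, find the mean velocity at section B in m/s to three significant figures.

1.65 m/s

Q = A₁V₁ = (10.56×1.51) × 1.20 = 19.13 m³/s
A₂ = 13.19 × 0.88 = 11.61 m²
V₂ = Q/A₂ = 19.13/11.61 = 1.649 m/s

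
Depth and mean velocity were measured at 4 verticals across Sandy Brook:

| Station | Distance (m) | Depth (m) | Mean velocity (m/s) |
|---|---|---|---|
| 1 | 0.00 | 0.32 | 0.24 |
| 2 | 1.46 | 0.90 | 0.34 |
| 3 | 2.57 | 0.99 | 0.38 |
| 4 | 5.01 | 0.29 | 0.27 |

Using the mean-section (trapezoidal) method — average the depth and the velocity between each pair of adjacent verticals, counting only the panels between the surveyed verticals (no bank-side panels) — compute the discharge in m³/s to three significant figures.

1.14 m³/s

Panel 1-2: Δb = 1.46 m, d̄ = (0.32+0.90)/2 = 0.61, v̄ = (0.24+0.34)/2 = 0.29 → q = 1.46×0.61×0.29 = 0.2583 m³/s
Panel 2-3: Δb = 1.11 m, d̄ = (0.90+0.99)/2 = 0.945, v̄ = (0.34+0.38)/2 = 0.36 → q = 1.11×0.945×0.36 = 0.3776 m³/s
Panel 3-4: Δb = 2.44 m, d̄ = (0.99+0.29)/2 = 0.64, v̄ = (0.38+0.27)/2 = 0.325 → q = 2.44×0.64×0.325 = 0.5075 m³/s
Q = Σ q = 1.143 m³/s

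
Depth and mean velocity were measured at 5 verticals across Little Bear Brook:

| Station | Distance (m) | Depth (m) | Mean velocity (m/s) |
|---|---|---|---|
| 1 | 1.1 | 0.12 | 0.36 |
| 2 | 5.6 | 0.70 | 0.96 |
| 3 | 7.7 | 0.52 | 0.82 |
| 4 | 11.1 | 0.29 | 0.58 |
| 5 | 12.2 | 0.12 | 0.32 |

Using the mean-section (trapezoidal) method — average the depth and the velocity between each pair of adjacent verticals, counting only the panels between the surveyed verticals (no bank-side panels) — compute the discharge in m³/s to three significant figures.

Panel 1-2: Δb = 4.5 m, d̄ = (0.12+0.70)/2 = 0.41, v̄ = (0.36+0.96)/2 = 0.66 → q = 4.5×0.41×0.66 = 1.218 m³/s
Panel 2-3: Δb = 2.1 m, d̄ = (0.70+0.52)/2 = 0.61, v̄ = (0.96+0.82)/2 = 0.89 → q = 2.1×0.61×0.89 = 1.140 m³/s
Panel 3-4: Δb = 3.4 m, d̄ = (0.52+0.29)/2 = 0.405, v̄ = (0.82+0.58)/2 = 0.7 → q = 3.4×0.405×0.7 = 0.9639 m³/s
Panel 4-5: Δb = 1.1 m, d̄ = (0.29+0.12)/2 = 0.205, v̄ = (0.58+0.32)/2 = 0.45 → q = 1.1×0.205×0.45 = 0.1015 m³/s
Q = Σ q = 3.423 m³/s

3.42 m³/s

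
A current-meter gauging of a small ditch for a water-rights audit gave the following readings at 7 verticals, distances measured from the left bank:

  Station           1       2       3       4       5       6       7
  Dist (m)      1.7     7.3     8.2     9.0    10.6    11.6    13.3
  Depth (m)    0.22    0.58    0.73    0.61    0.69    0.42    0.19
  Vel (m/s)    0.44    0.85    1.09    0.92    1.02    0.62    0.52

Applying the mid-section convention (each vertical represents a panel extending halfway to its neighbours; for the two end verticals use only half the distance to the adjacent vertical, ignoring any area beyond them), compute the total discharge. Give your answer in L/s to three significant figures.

w_1 = (7.3 − 1.7)/2 = 2.8 m; q_1 = 0.44 × 0.22 × 2.8 = 0.2710 m³/s
w_2 = (8.2 − 1.7)/2 = 3.25 m; q_2 = 0.85 × 0.58 × 3.25 = 1.602 m³/s
w_3 = (9.0 − 7.3)/2 = 0.85 m; q_3 = 1.09 × 0.73 × 0.85 = 0.6763 m³/s
w_4 = (10.6 − 8.2)/2 = 1.2 m; q_4 = 0.92 × 0.61 × 1.2 = 0.6734 m³/s
w_5 = (11.6 − 9.0)/2 = 1.3 m; q_5 = 1.02 × 0.69 × 1.3 = 0.9149 m³/s
w_6 = (13.3 − 10.6)/2 = 1.35 m; q_6 = 0.62 × 0.42 × 1.35 = 0.3515 m³/s
w_7 = (13.3 − 11.6)/2 = 0.85 m; q_7 = 0.52 × 0.19 × 0.85 = 0.08398 m³/s
Q = Σ qᵢ = 4.574 m³/s
= 4.574 × 1000 = 4574 L/s

4570 L/s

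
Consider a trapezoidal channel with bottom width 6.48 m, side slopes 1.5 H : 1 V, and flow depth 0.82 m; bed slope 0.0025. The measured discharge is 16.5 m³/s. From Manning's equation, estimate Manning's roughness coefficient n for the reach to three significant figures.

A = (b + z·y)·y = (6.48 + 1.5×0.82)×0.82 = 6.322 m²
P = b + 2y√(1+z²) = 6.48 + 2×0.82×√(1+1.5²) = 9.437 m
R = A/P = 6.322/9.437 = 0.6700 m
n = (1/Q)·A·R^(2/3)·S^(1/2) = (1/16.5) × 6.322 × 0.7657 × 0.05000 = 0.01467

0.0147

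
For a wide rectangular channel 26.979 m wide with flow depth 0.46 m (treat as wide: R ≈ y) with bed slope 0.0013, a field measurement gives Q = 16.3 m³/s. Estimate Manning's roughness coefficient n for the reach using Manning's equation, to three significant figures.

0.0164

A = b·y = 26.979 × 0.46 = 12.41 m²
Wide channel: R ≈ y = 0.46 m
n = (1/Q)·A·R^(2/3)·S^(1/2) = (1/16.3) × 12.41 × 0.5959 × 0.03606 = 0.01636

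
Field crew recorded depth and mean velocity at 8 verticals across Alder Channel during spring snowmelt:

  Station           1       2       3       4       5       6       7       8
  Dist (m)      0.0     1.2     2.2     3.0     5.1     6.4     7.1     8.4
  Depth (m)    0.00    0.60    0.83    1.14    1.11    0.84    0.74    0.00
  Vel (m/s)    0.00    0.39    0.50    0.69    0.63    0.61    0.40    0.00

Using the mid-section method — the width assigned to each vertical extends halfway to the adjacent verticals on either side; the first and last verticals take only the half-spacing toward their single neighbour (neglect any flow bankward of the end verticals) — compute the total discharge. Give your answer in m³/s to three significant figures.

3.77 m³/s

w_2 = (2.2 − 0.0)/2 = 1.1 m; q_2 = 0.39 × 0.60 × 1.1 = 0.2574 m³/s
w_3 = (3.0 − 1.2)/2 = 0.9 m; q_3 = 0.50 × 0.83 × 0.9 = 0.3735 m³/s
w_4 = (5.1 − 2.2)/2 = 1.45 m; q_4 = 0.69 × 1.14 × 1.45 = 1.141 m³/s
w_5 = (6.4 − 3.0)/2 = 1.7 m; q_5 = 0.63 × 1.11 × 1.7 = 1.189 m³/s
w_6 = (7.1 − 5.1)/2 = 1 m; q_6 = 0.61 × 0.84 × 1 = 0.5124 m³/s
w_7 = (8.4 − 6.4)/2 = 1 m; q_7 = 0.40 × 0.74 × 1 = 0.2960 m³/s
Stations 1, 8 contribute zero (depth or velocity is 0).
Q = Σ qᵢ = 3.769 m³/s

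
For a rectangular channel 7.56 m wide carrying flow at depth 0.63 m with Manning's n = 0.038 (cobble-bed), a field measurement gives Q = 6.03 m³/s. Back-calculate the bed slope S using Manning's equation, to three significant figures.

0.00526

A = b·y = 7.56 × 0.63 = 4.763 m²
P = b + 2y = 7.56 + 2×0.63 = 8.820 m
R = A/P = 4.763/8.820 = 0.5400 m
S = (Q·n / (1·A·R^(2/3)))² = (6.03×0.038 / (1×4.763×0.6631))² = 0.005264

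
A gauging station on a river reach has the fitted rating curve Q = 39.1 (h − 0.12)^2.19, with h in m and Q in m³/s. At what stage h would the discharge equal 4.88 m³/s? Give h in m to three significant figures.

h − h₀ = (Q/C)^(1/b) = (4.88/39.1)^(1/2.19) = 0.3867 m
h = 0.12 + 0.3867 = 0.5067 m

0.507 m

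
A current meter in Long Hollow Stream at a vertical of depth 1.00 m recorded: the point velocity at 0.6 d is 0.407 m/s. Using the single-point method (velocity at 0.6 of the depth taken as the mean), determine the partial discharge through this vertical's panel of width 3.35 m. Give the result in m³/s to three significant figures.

1.36 m³/s

v̄ = v₀.₆ = 0.407 m/s
q = v̄ × d × w = 0.4070 × 1.00 × 3.35 = 1.363 m³/s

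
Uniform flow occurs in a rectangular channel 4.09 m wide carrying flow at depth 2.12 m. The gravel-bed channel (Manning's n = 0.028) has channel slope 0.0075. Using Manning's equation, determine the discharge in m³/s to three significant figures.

A = b·y = 4.09 × 2.12 = 8.671 m²
P = b + 2y = 4.09 + 2×2.12 = 8.330 m
R = A/P = 8.671/8.330 = 1.041 m
Q = (1/n)·A·R^(2/3)·S^(1/2) = (1/0.028) × 8.671 × 1.041^(2/3) × 0.0075^(1/2) = 27.54 m³/s

27.5 m³/s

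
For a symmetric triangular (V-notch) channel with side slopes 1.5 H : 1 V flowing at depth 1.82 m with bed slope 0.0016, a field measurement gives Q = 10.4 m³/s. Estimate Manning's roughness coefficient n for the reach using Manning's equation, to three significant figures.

0.0159

A = z·y² = 1.5×1.82² = 4.969 m²
P = 2y√(1+z²) = 2×1.82×√(1+1.5²) = 6.562 m
R = A/P = 4.969/6.562 = 0.7572 m
n = (1/Q)·A·R^(2/3)·S^(1/2) = (1/10.4) × 4.969 × 0.8307 × 0.04000 = 0.01588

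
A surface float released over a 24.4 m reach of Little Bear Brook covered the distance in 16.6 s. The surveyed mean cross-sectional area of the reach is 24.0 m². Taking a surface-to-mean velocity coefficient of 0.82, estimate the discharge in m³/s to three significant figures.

v_surface = L / t̄ = 24.4 / 16.6 = 1.470 m/s
v_mean = 0.82 × 1.470 = 1.205 m/s
Q = A × v_mean = 24.0 × 1.205 = 28.93 m³/s

28.9 m³/s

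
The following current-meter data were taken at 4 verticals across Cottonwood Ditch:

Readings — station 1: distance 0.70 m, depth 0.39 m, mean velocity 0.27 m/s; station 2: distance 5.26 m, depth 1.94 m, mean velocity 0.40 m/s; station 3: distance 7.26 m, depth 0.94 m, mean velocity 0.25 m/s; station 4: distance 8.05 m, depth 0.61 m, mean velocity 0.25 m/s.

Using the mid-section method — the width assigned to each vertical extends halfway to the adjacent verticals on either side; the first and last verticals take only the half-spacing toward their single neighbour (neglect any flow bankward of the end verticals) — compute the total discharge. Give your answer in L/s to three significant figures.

3170 L/s

w_1 = (5.26 − 0.70)/2 = 2.28 m; q_1 = 0.27 × 0.39 × 2.28 = 0.2401 m³/s
w_2 = (7.26 − 0.70)/2 = 3.28 m; q_2 = 0.40 × 1.94 × 3.28 = 2.545 m³/s
w_3 = (8.05 − 5.26)/2 = 1.395 m; q_3 = 0.25 × 0.94 × 1.395 = 0.3278 m³/s
w_4 = (8.05 − 7.26)/2 = 0.395 m; q_4 = 0.25 × 0.61 × 0.395 = 0.06024 m³/s
Q = Σ qᵢ = 3.173 m³/s
= 3.173 × 1000 = 3173 L/s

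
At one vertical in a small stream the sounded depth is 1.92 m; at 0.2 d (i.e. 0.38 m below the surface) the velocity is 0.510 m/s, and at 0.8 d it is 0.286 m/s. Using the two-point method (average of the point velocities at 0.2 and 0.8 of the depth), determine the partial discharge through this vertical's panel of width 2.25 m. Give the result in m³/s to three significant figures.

1.72 m³/s

v̄ = (0.510 + 0.286) / 2 = 0.3980 m/s
q = v̄ × d × w = 0.3980 × 1.92 × 2.25 = 1.719 m³/s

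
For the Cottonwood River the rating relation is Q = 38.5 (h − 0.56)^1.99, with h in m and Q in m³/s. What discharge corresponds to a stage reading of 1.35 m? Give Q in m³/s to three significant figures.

24.1 m³/s

Q = 38.5 × (1.35 − 0.56)^1.99 = 38.5 × 0.79^1.99 = 24.08 m³/s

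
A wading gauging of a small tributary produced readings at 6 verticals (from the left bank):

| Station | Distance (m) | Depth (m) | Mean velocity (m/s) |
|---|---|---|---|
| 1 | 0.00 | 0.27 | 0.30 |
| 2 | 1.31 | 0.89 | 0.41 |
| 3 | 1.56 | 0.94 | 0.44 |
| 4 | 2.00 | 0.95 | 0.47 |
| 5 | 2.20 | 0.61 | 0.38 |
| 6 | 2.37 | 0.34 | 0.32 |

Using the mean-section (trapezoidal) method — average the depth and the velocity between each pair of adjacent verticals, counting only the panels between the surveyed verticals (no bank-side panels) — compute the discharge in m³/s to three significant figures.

Panel 1-2: Δb = 1.31 m, d̄ = (0.27+0.89)/2 = 0.58, v̄ = (0.30+0.41)/2 = 0.355 → q = 1.31×0.58×0.355 = 0.2697 m³/s
Panel 2-3: Δb = 0.25 m, d̄ = (0.89+0.94)/2 = 0.915, v̄ = (0.41+0.44)/2 = 0.425 → q = 0.25×0.915×0.425 = 0.09722 m³/s
Panel 3-4: Δb = 0.44 m, d̄ = (0.94+0.95)/2 = 0.945, v̄ = (0.44+0.47)/2 = 0.455 → q = 0.44×0.945×0.455 = 0.1892 m³/s
Panel 4-5: Δb = 0.2 m, d̄ = (0.95+0.61)/2 = 0.78, v̄ = (0.47+0.38)/2 = 0.425 → q = 0.2×0.78×0.425 = 0.06630 m³/s
Panel 5-6: Δb = 0.17 m, d̄ = (0.61+0.34)/2 = 0.475, v̄ = (0.38+0.32)/2 = 0.35 → q = 0.17×0.475×0.35 = 0.02826 m³/s
Q = Σ q = 0.6507 m³/s

0.651 m³/s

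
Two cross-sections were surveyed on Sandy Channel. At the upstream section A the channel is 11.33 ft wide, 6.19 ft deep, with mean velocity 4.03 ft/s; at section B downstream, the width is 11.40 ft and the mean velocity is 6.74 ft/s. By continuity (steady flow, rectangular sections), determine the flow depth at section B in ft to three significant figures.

3.68 ft

Q = A₁V₁ = (11.33×6.19) × 4.03 = 282.6 ft³/s
d₂ = Q/(b₂ V₂) = 282.6/(11.40×6.74) = 3.678 ft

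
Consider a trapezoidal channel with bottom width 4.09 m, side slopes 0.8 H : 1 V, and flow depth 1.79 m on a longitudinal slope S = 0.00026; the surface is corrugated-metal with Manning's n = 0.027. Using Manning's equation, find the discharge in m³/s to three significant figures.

A = (b + z·y)·y = (4.09 + 0.8×1.79)×1.79 = 9.884 m²
P = b + 2y√(1+z²) = 4.09 + 2×1.79×√(1+0.8²) = 8.675 m
R = A/P = 9.884/8.675 = 1.139 m
Q = (1/n)·A·R^(2/3)·S^(1/2) = (1/0.027) × 9.884 × 1.139^(2/3) × 0.00026^(1/2) = 6.440 m³/s

6.44 m³/s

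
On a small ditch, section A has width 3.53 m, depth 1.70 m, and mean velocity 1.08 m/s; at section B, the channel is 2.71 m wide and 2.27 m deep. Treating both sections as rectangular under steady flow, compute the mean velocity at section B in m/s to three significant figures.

Q = A₁V₁ = (3.53×1.70) × 1.08 = 6.481 m³/s
A₂ = 2.71 × 2.27 = 6.152 m²
V₂ = Q/A₂ = 6.481/6.152 = 1.054 m/s

1.05 m/s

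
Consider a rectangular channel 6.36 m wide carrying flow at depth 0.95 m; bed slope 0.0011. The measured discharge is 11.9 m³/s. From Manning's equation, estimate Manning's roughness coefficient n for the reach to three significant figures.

A = b·y = 6.36 × 0.95 = 6.042 m²
P = b + 2y = 6.36 + 2×0.95 = 8.260 m
R = A/P = 6.042/8.260 = 0.7315 m
n = (1/Q)·A·R^(2/3)·S^(1/2) = (1/11.9) × 6.042 × 0.8118 × 0.03317 = 0.01367

0.0137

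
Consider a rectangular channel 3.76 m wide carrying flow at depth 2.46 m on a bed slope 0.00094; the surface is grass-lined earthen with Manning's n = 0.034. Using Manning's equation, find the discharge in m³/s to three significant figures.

A = b·y = 3.76 × 2.46 = 9.250 m²
P = b + 2y = 3.76 + 2×2.46 = 8.680 m
R = A/P = 9.250/8.680 = 1.066 m
Q = (1/n)·A·R^(2/3)·S^(1/2) = (1/0.034) × 9.250 × 1.066^(2/3) × 0.00094^(1/2) = 8.702 m³/s

8.70 m³/s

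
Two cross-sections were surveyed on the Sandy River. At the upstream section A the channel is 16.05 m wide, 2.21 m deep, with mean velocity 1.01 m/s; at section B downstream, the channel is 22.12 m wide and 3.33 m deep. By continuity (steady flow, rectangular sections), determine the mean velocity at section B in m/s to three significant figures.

Q = A₁V₁ = (16.05×2.21) × 1.01 = 35.83 m³/s
A₂ = 22.12 × 3.33 = 73.66 m²
V₂ = Q/A₂ = 35.83/73.66 = 0.4864 m/s

0.486 m/s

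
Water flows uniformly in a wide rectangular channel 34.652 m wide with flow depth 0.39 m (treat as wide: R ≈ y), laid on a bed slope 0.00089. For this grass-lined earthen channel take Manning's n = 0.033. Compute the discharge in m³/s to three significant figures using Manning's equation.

A = b·y = 34.652 × 0.39 = 13.51 m²
Wide channel: R ≈ y = 0.39 m
Q = (1/n)·A·R^(2/3)·S^(1/2) = (1/0.033) × 13.51 × 0.3900^(2/3) × 0.00089^(1/2) = 6.522 m³/s

6.52 m³/s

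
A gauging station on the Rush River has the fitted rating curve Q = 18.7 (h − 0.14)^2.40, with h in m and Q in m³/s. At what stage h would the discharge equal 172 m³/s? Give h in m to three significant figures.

h − h₀ = (Q/C)^(1/b) = (172/18.7)^(1/2.40) = 2.521 m
h = 0.14 + 2.521 = 2.661 m

2.66 m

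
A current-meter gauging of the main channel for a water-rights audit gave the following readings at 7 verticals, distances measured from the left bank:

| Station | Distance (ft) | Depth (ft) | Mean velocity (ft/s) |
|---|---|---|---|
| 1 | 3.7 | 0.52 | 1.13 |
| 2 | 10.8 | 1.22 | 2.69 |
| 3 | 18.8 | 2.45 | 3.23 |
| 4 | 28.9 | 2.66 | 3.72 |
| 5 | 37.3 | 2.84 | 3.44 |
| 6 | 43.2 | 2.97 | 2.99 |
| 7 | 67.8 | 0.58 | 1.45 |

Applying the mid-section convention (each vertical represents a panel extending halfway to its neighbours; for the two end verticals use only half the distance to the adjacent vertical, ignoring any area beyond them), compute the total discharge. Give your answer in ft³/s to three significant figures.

w_1 = (10.8 − 3.7)/2 = 3.55 ft; q_1 = 1.13 × 0.52 × 3.55 = 2.086 ft³/s
w_2 = (18.8 − 3.7)/2 = 7.55 ft; q_2 = 2.69 × 1.22 × 7.55 = 24.78 ft³/s
w_3 = (28.9 − 10.8)/2 = 9.05 ft; q_3 = 3.23 × 2.45 × 9.05 = 71.62 ft³/s
w_4 = (37.3 − 18.8)/2 = 9.25 ft; q_4 = 3.72 × 2.66 × 9.25 = 91.53 ft³/s
w_5 = (43.2 − 28.9)/2 = 7.15 ft; q_5 = 3.44 × 2.84 × 7.15 = 69.85 ft³/s
w_6 = (67.8 − 37.3)/2 = 15.25 ft; q_6 = 2.99 × 2.97 × 15.25 = 135.4 ft³/s
w_7 = (67.8 − 43.2)/2 = 12.3 ft; q_7 = 1.45 × 0.58 × 12.3 = 10.34 ft³/s
Q = Σ qᵢ = 405.6 ft³/s

406 ft³/s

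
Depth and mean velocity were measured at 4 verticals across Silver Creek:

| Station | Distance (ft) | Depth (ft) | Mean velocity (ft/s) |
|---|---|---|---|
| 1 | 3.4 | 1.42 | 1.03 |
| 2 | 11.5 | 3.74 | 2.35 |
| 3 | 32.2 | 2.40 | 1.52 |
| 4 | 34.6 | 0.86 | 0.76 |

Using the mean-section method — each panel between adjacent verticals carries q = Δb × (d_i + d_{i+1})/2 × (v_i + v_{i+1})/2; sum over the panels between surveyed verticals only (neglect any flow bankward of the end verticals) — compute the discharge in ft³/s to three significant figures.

Panel 1-2: Δb = 8.1 ft, d̄ = (1.42+3.74)/2 = 2.58, v̄ = (1.03+2.35)/2 = 1.69 → q = 8.1×2.58×1.69 = 35.32 ft³/s
Panel 2-3: Δb = 20.7 ft, d̄ = (3.74+2.40)/2 = 3.07, v̄ = (2.35+1.52)/2 = 1.935 → q = 20.7×3.07×1.935 = 123.0 ft³/s
Panel 3-4: Δb = 2.4 ft, d̄ = (2.40+0.86)/2 = 1.63, v̄ = (1.52+0.76)/2 = 1.14 → q = 2.4×1.63×1.14 = 4.460 ft³/s
Q = Σ q = 162.7 ft³/s

163 ft³/s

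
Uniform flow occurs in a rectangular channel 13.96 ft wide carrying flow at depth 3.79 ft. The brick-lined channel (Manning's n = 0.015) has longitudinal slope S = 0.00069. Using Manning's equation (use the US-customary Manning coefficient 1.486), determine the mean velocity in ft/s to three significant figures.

A = b·y = 13.96 × 3.79 = 52.91 ft²
P = b + 2y = 13.96 + 2×3.79 = 21.54 ft
R = A/P = 52.91/21.54 = 2.456 ft
Q = (1.486/n)·A·R^(2/3)·S^(1/2) = (1.486/0.015) × 52.91 × 2.456^(2/3) × 0.00069^(1/2) = 250.6 ft³/s
V = Q/A = 250.6/52.91 = 4.737 ft/s

4.74 ft/s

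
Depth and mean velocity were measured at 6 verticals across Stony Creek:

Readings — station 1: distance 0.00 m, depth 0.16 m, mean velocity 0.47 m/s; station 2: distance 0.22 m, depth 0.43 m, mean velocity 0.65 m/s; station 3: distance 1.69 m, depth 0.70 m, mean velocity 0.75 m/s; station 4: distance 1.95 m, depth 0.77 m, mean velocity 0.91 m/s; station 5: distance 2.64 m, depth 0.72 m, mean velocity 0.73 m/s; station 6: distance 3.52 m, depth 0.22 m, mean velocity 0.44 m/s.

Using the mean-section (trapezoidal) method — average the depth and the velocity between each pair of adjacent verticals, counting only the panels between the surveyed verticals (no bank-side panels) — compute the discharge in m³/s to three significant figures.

1.44 m³/s

Panel 1-2: Δb = 0.22 m, d̄ = (0.16+0.43)/2 = 0.295, v̄ = (0.47+0.65)/2 = 0.56 → q = 0.22×0.295×0.56 = 0.03634 m³/s
Panel 2-3: Δb = 1.47 m, d̄ = (0.43+0.70)/2 = 0.565, v̄ = (0.65+0.75)/2 = 0.7 → q = 1.47×0.565×0.7 = 0.5814 m³/s
Panel 3-4: Δb = 0.26 m, d̄ = (0.70+0.77)/2 = 0.735, v̄ = (0.75+0.91)/2 = 0.83 → q = 0.26×0.735×0.83 = 0.1586 m³/s
Panel 4-5: Δb = 0.69 m, d̄ = (0.77+0.72)/2 = 0.745, v̄ = (0.91+0.73)/2 = 0.82 → q = 0.69×0.745×0.82 = 0.4215 m³/s
Panel 5-6: Δb = 0.88 m, d̄ = (0.72+0.22)/2 = 0.47, v̄ = (0.73+0.44)/2 = 0.585 → q = 0.88×0.47×0.585 = 0.2420 m³/s
Q = Σ q = 1.440 m³/s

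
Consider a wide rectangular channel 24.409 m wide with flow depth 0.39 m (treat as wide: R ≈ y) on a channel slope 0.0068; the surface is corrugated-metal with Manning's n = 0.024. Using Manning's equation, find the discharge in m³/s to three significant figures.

17.5 m³/s

A = b·y = 24.409 × 0.39 = 9.520 m²
Wide channel: R ≈ y = 0.39 m
Q = (1/n)·A·R^(2/3)·S^(1/2) = (1/0.024) × 9.520 × 0.3900^(2/3) × 0.0068^(1/2) = 17.46 m³/s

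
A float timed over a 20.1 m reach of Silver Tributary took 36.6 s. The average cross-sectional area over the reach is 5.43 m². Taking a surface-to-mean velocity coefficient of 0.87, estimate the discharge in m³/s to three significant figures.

2.59 m³/s

v_surface = L / t̄ = 20.1 / 36.6 = 0.5492 m/s
v_mean = 0.87 × 0.5492 = 0.4778 m/s
Q = A × v_mean = 5.43 × 0.4778 = 2.594 m³/s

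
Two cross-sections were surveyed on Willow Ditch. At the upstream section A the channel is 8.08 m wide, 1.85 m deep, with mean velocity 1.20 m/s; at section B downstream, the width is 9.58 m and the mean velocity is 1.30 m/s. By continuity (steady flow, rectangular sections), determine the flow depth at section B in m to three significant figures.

1.44 m

Q = A₁V₁ = (8.08×1.85) × 1.20 = 17.94 m³/s
d₂ = Q/(b₂ V₂) = 17.94/(9.58×1.30) = 1.440 m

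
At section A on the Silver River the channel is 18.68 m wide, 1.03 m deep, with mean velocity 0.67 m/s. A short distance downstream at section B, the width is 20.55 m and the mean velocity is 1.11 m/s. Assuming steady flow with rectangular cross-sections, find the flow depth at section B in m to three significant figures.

Q = A₁V₁ = (18.68×1.03) × 0.67 = 12.89 m³/s
d₂ = Q/(b₂ V₂) = 12.89/(20.55×1.11) = 0.5651 m

0.565 m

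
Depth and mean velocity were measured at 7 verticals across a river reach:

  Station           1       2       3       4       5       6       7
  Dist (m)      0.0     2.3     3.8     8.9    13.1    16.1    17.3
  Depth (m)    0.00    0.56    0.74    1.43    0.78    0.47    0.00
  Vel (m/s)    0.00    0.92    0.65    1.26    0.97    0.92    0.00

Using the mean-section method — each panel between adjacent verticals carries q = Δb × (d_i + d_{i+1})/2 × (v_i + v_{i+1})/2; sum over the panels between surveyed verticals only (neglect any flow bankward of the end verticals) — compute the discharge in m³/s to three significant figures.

13.4 m³/s

Panel 1-2: Δb = 2.3 m, d̄ = (0.00+0.56)/2 = 0.28, v̄ = (0.00+0.92)/2 = 0.46 → q = 2.3×0.28×0.46 = 0.2962 m³/s
Panel 2-3: Δb = 1.5 m, d̄ = (0.56+0.74)/2 = 0.65, v̄ = (0.92+0.65)/2 = 0.785 → q = 1.5×0.65×0.785 = 0.7654 m³/s
Panel 3-4: Δb = 5.1 m, d̄ = (0.74+1.43)/2 = 1.085, v̄ = (0.65+1.26)/2 = 0.955 → q = 5.1×1.085×0.955 = 5.284 m³/s
Panel 4-5: Δb = 4.2 m, d̄ = (1.43+0.78)/2 = 1.105, v̄ = (1.26+0.97)/2 = 1.115 → q = 4.2×1.105×1.115 = 5.175 m³/s
Panel 5-6: Δb = 3 m, d̄ = (0.78+0.47)/2 = 0.625, v̄ = (0.97+0.92)/2 = 0.945 → q = 3×0.625×0.945 = 1.772 m³/s
Panel 6-7: Δb = 1.2 m, d̄ = (0.47+0.00)/2 = 0.235, v̄ = (0.92+0.00)/2 = 0.46 → q = 1.2×0.235×0.46 = 0.1297 m³/s
Q = Σ q = 13.42 m³/s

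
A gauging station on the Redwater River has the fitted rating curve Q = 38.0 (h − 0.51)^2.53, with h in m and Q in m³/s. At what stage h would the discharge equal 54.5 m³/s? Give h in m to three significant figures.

h − h₀ = (Q/C)^(1/b) = (54.5/38.0)^(1/2.53) = 1.153 m
h = 0.51 + 1.153 = 1.663 m

1.66 m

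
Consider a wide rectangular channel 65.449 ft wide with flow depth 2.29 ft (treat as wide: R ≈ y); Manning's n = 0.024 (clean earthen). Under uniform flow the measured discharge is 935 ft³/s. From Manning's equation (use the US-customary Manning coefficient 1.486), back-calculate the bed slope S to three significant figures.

0.00336

A = b·y = 65.449 × 2.29 = 149.9 ft²
Wide channel: R ≈ y = 2.29 ft
S = (Q·n / (1.486·A·R^(2/3)))² = (935×0.024 / (1.486×149.9×1.737))² = 0.003363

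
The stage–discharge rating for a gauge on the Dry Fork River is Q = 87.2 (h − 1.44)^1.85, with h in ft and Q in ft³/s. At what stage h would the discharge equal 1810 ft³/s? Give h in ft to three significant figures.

6.59 ft

h − h₀ = (Q/C)^(1/b) = (1810/87.2)^(1/1.85) = 5.152 ft
h = 1.44 + 5.152 = 6.592 ft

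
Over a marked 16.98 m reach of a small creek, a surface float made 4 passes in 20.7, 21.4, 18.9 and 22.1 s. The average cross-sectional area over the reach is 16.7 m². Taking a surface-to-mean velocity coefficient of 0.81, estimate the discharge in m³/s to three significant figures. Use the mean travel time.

11.1 m³/s

t̄ = (20.7 + 21.4 + 18.9 + 22.1) / 4 = 20.775 s
v_surface = L / t̄ = 16.98 / 20.775 = 0.8173 m/s
v_mean = 0.81 × 0.8173 = 0.6620 m/s
Q = A × v_mean = 16.7 × 0.6620 = 11.06 m³/s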